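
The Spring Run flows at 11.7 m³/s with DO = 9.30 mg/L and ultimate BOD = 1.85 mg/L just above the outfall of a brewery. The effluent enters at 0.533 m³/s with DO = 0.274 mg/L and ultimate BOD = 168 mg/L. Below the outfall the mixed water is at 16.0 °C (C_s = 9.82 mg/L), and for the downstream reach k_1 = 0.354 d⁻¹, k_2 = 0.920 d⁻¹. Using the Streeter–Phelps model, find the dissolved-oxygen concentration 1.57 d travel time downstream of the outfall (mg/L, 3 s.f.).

Mixed DO = (11.7×9.30 + 0.533×0.274)/(11.7+0.533) = 109.0/12.23 = 8.907 mg/L.
Mixed L₀ = (11.7×1.85 + 0.533×168)/(12.23) = 111.2/12.23 = 9.089 mg/L.
Initial deficit D₀ = C_s − DO₀ = 9.82 − 8.907 = 0.9133 mg/L.
D(1.57) = [0.354×9.089/(0.920−0.354)](e^(−0.354×1.57) − e^(−0.920×1.57)) + 0.9133 e^(−0.920×1.57)
= 5.685 × (0.5736 − 0.2359) + 0.9133 × 0.2359 = 2.135 mg/L.
DO = 9.82 − 2.135 = 7.685 mg/L.

DO ≈ 7.68 mg/L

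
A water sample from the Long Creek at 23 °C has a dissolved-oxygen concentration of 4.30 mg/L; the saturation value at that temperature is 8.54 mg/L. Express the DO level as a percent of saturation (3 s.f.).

50.4 % saturation

% saturation = C/C_s × 100 = 4.30/8.54 × 100 = 50.4 %.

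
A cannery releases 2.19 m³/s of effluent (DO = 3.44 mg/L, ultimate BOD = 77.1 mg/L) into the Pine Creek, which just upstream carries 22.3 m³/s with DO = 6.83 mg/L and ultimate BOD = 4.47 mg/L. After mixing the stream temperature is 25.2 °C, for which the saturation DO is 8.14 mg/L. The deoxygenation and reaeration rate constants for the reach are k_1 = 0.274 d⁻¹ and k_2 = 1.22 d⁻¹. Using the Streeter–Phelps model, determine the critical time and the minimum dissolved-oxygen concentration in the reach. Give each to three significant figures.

t_c ≈ 0.829 d; minimum DO ≈ 6.18 mg/L

Mixed DO = (22.3×6.83 + 2.19×3.44)/(22.3+2.19) = 159.8/24.49 = 6.527 mg/L.
Mixed L₀ = (22.3×4.47 + 2.19×77.1)/(24.49) = 268.5/24.49 = 10.96 mg/L.
Initial deficit D₀ = C_s − DO₀ = 8.14 − 6.527 = 1.613 mg/L.
t_c = (1/0.9460) ln[(1.22/0.274)(1 − 1.613×0.9460/(0.274×10.96))] = 1.057 × ln(2.191) = 0.8291 d.
D_c = (0.274/1.22) × 10.96 × e^(−0.274×0.8291) = 0.2246 × 10.96 × 0.7968 = 1.962 mg/L.
Minimum DO = 8.14 − 1.962 = 6.178 mg/L.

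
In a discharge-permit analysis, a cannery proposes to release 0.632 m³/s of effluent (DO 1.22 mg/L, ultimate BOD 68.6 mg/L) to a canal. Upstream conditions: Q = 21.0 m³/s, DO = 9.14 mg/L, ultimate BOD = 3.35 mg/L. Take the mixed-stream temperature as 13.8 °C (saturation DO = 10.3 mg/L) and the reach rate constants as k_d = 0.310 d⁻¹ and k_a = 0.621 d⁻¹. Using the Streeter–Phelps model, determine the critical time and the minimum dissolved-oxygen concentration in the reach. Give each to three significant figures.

t_c ≈ 1.24 d; minimum DO ≈ 8.51 mg/L

Mixed DO = (21.0×9.14 + 0.632×1.22)/(21.0+0.632) = 192.7/21.63 = 8.909 mg/L.
Mixed L₀ = (21.0×3.35 + 0.632×68.6)/(21.63) = 113.7/21.63 = 5.256 mg/L.
Initial deficit D₀ = C_s − DO₀ = 10.3 − 8.909 = 1.391 mg/L.
t_c = (1/0.3110) ln[(0.621/0.310)(1 − 1.391×0.3110/(0.310×5.256))] = 3.215 × ln(1.471) = 1.242 d.
D_c = (0.310/0.621) × 5.256 × e^(−0.310×1.242) = 0.4992 × 5.256 × 0.6805 = 1.786 mg/L.
Minimum DO = 10.3 − 1.786 = 8.514 mg/L.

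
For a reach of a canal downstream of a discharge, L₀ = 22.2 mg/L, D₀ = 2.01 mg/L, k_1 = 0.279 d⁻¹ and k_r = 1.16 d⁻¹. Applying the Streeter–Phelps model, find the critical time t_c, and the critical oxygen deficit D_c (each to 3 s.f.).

t_c = [1/(k_r−k_1)] ln[(k_r/k_1)(1 − D₀(k_r−k_1)/(k_1 L₀))]
= [1/(1.16−0.279)] ln[(1.16/0.279)(1 − 2.01×0.8810/(0.279×22.2))]
= (1/0.8810) ln[4.158 × 0.7141] = 1.135 × ln(2.969) = 1.135 × 1.088 = 1.235 d.
D_c = (k_1/k_r) L₀ e^(−k_1 t_c) = (0.279/1.16) × 22.2 × e^(−0.279×1.235) = 0.2405 × 22.2 × 0.7085 = 3.783 mg/L.

t_c ≈ 1.24 d; D_c ≈ 3.78 mg/L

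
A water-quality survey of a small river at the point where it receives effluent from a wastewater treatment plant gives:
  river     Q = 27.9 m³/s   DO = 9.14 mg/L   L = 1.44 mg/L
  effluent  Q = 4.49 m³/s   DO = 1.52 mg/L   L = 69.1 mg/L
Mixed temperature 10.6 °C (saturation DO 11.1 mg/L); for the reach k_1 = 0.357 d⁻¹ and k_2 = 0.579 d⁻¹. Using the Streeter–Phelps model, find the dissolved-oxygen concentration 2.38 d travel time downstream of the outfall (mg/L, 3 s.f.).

Mixed DO = (27.9×9.14 + 4.49×1.52)/(27.9+4.49) = 261.8/32.39 = 8.084 mg/L.
Mixed L₀ = (27.9×1.44 + 4.49×69.1)/(32.39) = 350.4/32.39 = 10.82 mg/L.
Initial deficit D₀ = C_s − DO₀ = 11.1 − 8.084 = 3.016 mg/L.
D(2.38) = [0.357×10.82/(0.579−0.357)](e^(−0.357×2.38) − e^(−0.579×2.38)) + 3.016 e^(−0.579×2.38)
= 17.40 × (0.4276 − 0.2521) + 3.016 × 0.2521 = 3.813 mg/L.
DO = 11.1 − 3.813 = 7.287 mg/L.

DO ≈ 7.29 mg/L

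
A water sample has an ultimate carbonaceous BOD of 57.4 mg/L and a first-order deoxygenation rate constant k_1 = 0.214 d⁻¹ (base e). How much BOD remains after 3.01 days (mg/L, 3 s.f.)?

L ≈ 30.1 mg/L

L_t = L₀ e^(−k_1 t) = 57.4 × e^(−0.214×3.01) = 57.4 × 0.5251 = 30.14 mg/L.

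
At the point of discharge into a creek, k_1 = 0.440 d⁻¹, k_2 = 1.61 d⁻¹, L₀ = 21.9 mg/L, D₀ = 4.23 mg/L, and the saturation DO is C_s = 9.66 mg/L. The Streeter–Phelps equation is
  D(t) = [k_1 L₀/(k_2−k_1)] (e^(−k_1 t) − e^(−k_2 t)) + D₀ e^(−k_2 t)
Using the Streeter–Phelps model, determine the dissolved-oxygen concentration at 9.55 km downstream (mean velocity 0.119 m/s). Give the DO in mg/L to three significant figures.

Travel time t = x/v = 9.55 km / (0.119 m/s) = 9550 m / 0.119 m/s = 80250 s = 0.9288 d.
k_1 L₀/(k_2−k_1) = 0.440×21.9/(1.61−0.440) = 9.636/1.170 = 8.236 mg/L.
e^(−k_1 t) = e^(−0.440×0.9288) = 0.6645; e^(−k_2 t) = e^(−1.61×0.9288) = 0.2242.
D = 8.236 × (0.6645 − 0.2242) + 4.23 × 0.2242 = 3.627 + 0.9482 = 4.575 mg/L.
DO = C_s − D = 9.66 − 4.575 = 5.085 mg/L.

DO ≈ 5.09 mg/L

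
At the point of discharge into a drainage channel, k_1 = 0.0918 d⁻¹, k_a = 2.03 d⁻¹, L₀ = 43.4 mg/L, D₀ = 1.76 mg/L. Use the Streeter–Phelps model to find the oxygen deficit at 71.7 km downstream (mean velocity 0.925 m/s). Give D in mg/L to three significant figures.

D ≈ 1.85 mg/L

Travel time t = x/v = 71.7 km / (0.925 m/s) = 71700 m / 0.925 m/s = 77510 s = 0.8971 d.
k_1 L₀/(k_a−k_1) = 0.0918×43.4/(2.03−0.0918) = 3.984/1.938 = 2.056 mg/L.
e^(−k_1 t) = e^(−0.0918×0.8971) = 0.9209; e^(−k_a t) = e^(−2.03×0.8971) = 0.1618.
D = 2.056 × (0.9209 − 0.1618) + 1.76 × 0.1618 = 1.560 + 0.2848 = 1.845 mg/L.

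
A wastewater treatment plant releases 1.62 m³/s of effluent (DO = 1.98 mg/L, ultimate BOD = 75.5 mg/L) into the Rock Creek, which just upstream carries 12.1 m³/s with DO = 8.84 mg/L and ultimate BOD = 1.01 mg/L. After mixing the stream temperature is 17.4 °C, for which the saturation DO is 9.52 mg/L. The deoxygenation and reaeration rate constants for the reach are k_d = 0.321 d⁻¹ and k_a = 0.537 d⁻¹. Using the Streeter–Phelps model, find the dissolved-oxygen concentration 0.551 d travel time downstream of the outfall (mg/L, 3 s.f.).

DO ≈ 7.04 mg/L

Mixed DO = (12.1×8.84 + 1.62×1.98)/(12.1+1.62) = 110.2/13.72 = 8.030 mg/L.
Mixed L₀ = (12.1×1.01 + 1.62×75.5)/(13.72) = 134.5/13.72 = 9.805 mg/L.
Initial deficit D₀ = C_s − DO₀ = 9.52 − 8.030 = 1.490 mg/L.
D(0.551) = [0.321×9.805/(0.537−0.321)](e^(−0.321×0.551) − e^(−0.537×0.551)) + 1.490 e^(−0.537×0.551)
= 14.57 × (0.8379 − 0.7439) + 1.490 × 0.7439 = 2.478 mg/L.
DO = 9.52 − 2.478 = 7.042 mg/L.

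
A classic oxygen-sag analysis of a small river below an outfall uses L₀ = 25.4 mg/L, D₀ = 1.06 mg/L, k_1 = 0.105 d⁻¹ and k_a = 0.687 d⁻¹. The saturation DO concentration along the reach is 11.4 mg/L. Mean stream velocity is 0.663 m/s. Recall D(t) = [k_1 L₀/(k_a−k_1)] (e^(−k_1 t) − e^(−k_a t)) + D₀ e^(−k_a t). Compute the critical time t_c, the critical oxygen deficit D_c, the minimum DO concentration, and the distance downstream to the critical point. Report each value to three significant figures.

t_c ≈ 2.78 d; D_c ≈ 2.90 mg/L; min DO ≈ 8.50 mg/L; x_c ≈ 159 km

At the critical point dD/dt = 0, so k_1 L₀ e^(−k_1 t) = k_a D. Substituting D(t) from the Streeter–Phelps equation and solving for t gives
t_c = ln[(k_a/k_1)(1 − D₀(k_a−k_1)/(k_1 L₀))] / (k_a−k_1).
Here k_a−k_1 = 0.5820 d⁻¹ and 1 − D₀(k_a−k_1)/(k_1 L₀) = 1 − 1.06×0.5820/(0.105×25.4) = 0.7687, so
t_c = ln(6.543 × 0.7687) / 0.5820 = 1.615 / 0.5820 = 2.775 d.
L(t_c) = L₀ e^(−k_1 t_c) = 25.4 × 0.7472 = 18.98 mg/L, and at the critical point k_a D_c = k_1 L, so D_c = (0.105/0.687) × 18.98 = 2.901 mg/L.
Minimum DO = C_s − D_c = 11.4 − 2.901 = 8.499 mg/L.
x_c = v t_c = 0.663 m/s × 2.775 d × 86400 s/d = 159000 m ≈ 159 km.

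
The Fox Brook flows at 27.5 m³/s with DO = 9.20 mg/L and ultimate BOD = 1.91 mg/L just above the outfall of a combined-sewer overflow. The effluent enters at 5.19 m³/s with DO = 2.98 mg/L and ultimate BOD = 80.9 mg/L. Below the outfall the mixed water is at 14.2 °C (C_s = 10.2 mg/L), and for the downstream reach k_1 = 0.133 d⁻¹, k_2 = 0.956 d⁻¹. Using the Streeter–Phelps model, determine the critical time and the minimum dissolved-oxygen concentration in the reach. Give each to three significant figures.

t_c ≈ 0.0828 d; minimum DO ≈ 8.21 mg/L

Mixed DO = (27.5×9.20 + 5.19×2.98)/(27.5+5.19) = 268.5/32.69 = 8.212 mg/L.
Mixed L₀ = (27.5×1.91 + 5.19×80.9)/(32.69) = 472.4/32.69 = 14.45 mg/L.
Initial deficit D₀ = C_s − DO₀ = 10.2 − 8.212 = 1.988 mg/L.
t_c = (1/0.8230) ln[(0.956/0.133)(1 − 1.988×0.8230/(0.133×14.45))] = 1.215 × ln(1.070) = 0.08276 d.
D_c = (0.133/0.956) × 14.45 × e^(−0.133×0.08276) = 0.1391 × 14.45 × 0.9891 = 1.988 mg/L.
Minimum DO = 10.2 − 1.988 = 8.212 mg/L.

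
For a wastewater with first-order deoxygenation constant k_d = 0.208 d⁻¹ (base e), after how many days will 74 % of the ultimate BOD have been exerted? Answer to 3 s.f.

t ≈ 6.48 d

y/L₀ = 1 − e^(−k_d t) = 0.74 ⇒ e^(−k_d t) = 0.260
t = −ln(0.260) / 0.208 = 1.347 / 0.208 = 6.476 d.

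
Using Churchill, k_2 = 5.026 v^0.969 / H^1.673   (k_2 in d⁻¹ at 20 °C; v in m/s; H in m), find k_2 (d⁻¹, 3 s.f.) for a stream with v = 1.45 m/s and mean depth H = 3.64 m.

k_2 = 5.026 × 1.45^0.969 / 3.64^1.673 = 5.026 × 1.433 / 8.684 = 0.8296 d⁻¹.

k_2 ≈ 0.830 d⁻¹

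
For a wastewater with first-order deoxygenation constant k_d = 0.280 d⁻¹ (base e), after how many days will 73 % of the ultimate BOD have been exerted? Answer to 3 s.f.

t ≈ 4.68 d

y/L₀ = 1 − e^(−k_d t) = 0.73 ⇒ e^(−k_d t) = 0.270
t = −ln(0.270) / 0.280 = 1.309 / 0.280 = 4.676 d.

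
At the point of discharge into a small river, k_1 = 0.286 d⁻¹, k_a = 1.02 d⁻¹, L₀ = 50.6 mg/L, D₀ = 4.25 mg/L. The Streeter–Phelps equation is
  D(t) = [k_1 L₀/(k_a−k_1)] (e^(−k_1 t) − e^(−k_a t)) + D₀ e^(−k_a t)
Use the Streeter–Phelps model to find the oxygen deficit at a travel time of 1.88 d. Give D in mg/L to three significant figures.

k_1 L₀/(k_a−k_1) = 0.286×50.6/(1.02−0.286) = 14.47/0.7340 = 19.72 mg/L.
e^(−k_1 t) = e^(−0.286×1.880) = 0.5841; e^(−k_a t) = e^(−1.02×1.880) = 0.1470.
D = 19.72 × (0.5841 − 0.1470) + 4.25 × 0.1470 = 8.619 + 0.6246 = 9.243 mg/L.

D ≈ 9.24 mg/L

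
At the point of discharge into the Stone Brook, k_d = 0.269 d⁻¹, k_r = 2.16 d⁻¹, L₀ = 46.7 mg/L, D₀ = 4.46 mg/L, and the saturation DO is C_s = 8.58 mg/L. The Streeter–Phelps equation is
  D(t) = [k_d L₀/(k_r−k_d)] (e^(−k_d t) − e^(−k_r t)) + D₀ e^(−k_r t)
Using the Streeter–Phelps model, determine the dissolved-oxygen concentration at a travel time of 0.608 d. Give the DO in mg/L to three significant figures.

DO ≈ 3.53 mg/L

k_d L₀/(k_r−k_d) = 0.269×46.7/(2.16−0.269) = 12.56/1.891 = 6.643 mg/L.
e^(−k_d t) = e^(−0.269×0.6080) = 0.8491; e^(−k_r t) = e^(−2.16×0.6080) = 0.2689.
D = 6.643 × (0.8491 − 0.2689) + 4.46 × 0.2689 = 3.854 + 1.199 = 5.054 mg/L.
DO = C_s − D = 8.58 − 5.054 = 3.526 mg/L.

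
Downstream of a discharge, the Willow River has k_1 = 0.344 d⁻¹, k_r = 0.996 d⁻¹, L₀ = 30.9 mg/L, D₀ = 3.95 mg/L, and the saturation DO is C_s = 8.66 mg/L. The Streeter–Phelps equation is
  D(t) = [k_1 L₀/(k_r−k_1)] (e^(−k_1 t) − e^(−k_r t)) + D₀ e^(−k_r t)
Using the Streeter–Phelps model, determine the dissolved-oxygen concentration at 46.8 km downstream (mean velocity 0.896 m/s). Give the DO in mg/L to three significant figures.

DO ≈ 2.18 mg/L

Travel time t = x/v = 46.8 km / (0.896 m/s) = 46800 m / 0.896 m/s = 52230 s = 0.6045 d.
k_1 L₀/(k_r−k_1) = 0.344×30.9/(0.996−0.344) = 10.63/0.6520 = 16.30 mg/L.
e^(−k_1 t) = e^(−0.344×0.6045) = 0.8122; e^(−k_r t) = e^(−0.996×0.6045) = 0.5476.
D = 16.30 × (0.8122 − 0.5476) + 3.95 × 0.5476 = 4.314 + 2.163 = 6.477 mg/L.
DO = C_s − D = 8.66 − 6.477 = 2.183 mg/L.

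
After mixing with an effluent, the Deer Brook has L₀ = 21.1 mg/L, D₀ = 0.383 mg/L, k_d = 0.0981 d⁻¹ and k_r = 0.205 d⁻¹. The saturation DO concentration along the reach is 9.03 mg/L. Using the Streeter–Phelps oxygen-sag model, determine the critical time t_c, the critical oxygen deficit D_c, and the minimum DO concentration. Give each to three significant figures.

t_c ≈ 6.71 d; D_c ≈ 5.23 mg/L; min DO ≈ 3.80 mg/L

At the critical point dD/dt = 0, so k_d L₀ e^(−k_d t) = k_r D. Substituting D(t) from the Streeter–Phelps equation and solving for t gives
t_c = ln[(k_r/k_d)(1 − D₀(k_r−k_d)/(k_d L₀))] / (k_r−k_d).
Here k_r−k_d = 0.1069 d⁻¹ and 1 − D₀(k_r−k_d)/(k_d L₀) = 1 − 0.383×0.1069/(0.0981×21.1) = 0.9802, so
t_c = ln(2.090 × 0.9802) / 0.1069 = 0.7170 / 0.1069 = 6.708 d.
D_c = (k_d/k_r) L₀ e^(−k_d t_c) = (0.0981/0.205) × 21.1 × e^(−0.0981×6.708) = 0.4785 × 21.1 × 0.5179 = 5.229 mg/L.
Minimum DO = C_s − D_c = 9.03 − 5.229 = 3.801 mg/L.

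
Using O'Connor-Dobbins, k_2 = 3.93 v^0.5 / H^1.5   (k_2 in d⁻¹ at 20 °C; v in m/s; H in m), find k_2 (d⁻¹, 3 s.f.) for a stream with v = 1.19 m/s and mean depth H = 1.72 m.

k_2 = 3.93 × 1.19^0.5 / 1.72^1.5 = 3.93 × 1.091 / 2.256 = 1.901 d⁻¹.

k_2 ≈ 1.90 d⁻¹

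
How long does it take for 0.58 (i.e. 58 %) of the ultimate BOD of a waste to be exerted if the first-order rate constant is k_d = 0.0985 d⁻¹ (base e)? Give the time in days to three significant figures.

t ≈ 8.81 d

y/L₀ = 1 − e^(−k_d t) = 0.58 ⇒ e^(−k_d t) = 0.420
t = −ln(0.420) / 0.0985 = 0.8675 / 0.0985 = 8.807 d.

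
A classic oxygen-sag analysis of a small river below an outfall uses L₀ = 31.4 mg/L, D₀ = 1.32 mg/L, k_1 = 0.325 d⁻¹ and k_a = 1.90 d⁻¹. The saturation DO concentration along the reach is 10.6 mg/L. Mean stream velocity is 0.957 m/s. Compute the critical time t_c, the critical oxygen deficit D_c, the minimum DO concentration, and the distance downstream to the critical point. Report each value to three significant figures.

t_c = [1/(k_a−k_1)] ln[(k_a/k_1)(1 − D₀(k_a−k_1)/(k_1 L₀))]
= [1/(1.90−0.325)] ln[(1.90/0.325)(1 − 1.32×1.575/(0.325×31.4))]
= (1/1.575) ln[5.846 × 0.7963] = 0.6349 × ln(4.655) = 0.6349 × 1.538 = 0.9765 d.
L(t_c) = L₀ e^(−k_1 t_c) = 31.4 × 0.7281 = 22.86 mg/L, and at the critical point k_a D_c = k_1 L, so D_c = (0.325/1.90) × 22.86 = 3.910 mg/L.
Minimum DO = C_s − D_c = 10.6 − 3.910 = 6.690 mg/L.
x_c = v t_c = 0.957 m/s × 0.9765 d × 86400 s/d = 80740 m ≈ 80.7 km.

t_c ≈ 0.976 d; D_c ≈ 3.91 mg/L; min DO ≈ 6.69 mg/L; x_c ≈ 80.7 km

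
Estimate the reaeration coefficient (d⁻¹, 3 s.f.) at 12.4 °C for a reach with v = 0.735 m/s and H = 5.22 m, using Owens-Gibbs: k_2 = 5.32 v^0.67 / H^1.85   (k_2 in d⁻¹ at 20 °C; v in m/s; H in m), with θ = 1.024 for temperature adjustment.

k_2 ≈ 0.170 d⁻¹

k_2(20) = 5.32 × 0.735^0.67 / 5.22^1.85 = 5.32 × 0.8136 / 21.27 = 0.2035 d⁻¹.
k_2(12.4) = 0.2035 × 1.024^(12.4−20) = 0.2035 × 0.8351 = 0.1700 d⁻¹.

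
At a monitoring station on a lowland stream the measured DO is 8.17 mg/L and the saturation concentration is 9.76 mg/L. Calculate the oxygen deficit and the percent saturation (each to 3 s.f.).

D = C_s − C = 9.76 − 8.17 = 1.59 mg/L.
% saturation = 8.17/9.76 × 100 = 83.7 %.

D ≈ 1.59 mg/L; 83.7 % saturation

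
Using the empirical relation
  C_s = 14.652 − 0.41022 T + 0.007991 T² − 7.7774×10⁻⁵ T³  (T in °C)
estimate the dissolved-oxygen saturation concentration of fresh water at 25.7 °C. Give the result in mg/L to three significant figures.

C_s = 14.652 − 0.41022×25.7 + 0.007991×25.7² − 7.7774×10⁻⁵×25.7³ = 8.067 mg/L.

C_s ≈ 8.07 mg/L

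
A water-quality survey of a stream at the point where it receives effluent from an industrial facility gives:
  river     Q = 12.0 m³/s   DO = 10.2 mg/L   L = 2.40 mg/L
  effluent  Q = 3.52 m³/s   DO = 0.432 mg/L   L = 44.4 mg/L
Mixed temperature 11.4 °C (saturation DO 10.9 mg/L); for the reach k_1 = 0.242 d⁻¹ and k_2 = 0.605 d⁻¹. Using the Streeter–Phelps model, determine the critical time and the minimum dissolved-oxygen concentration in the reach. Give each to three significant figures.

t_c ≈ 1.27 d; minimum DO ≈ 7.39 mg/L

Mixed DO = (12.0×10.2 + 3.52×0.432)/(12.0+3.52) = 123.9/15.52 = 7.985 mg/L.
Mixed L₀ = (12.0×2.40 + 3.52×44.4)/(15.52) = 185.1/15.52 = 11.93 mg/L.
Initial deficit D₀ = C_s − DO₀ = 10.9 − 7.985 = 2.915 mg/L.
t_c = (1/0.3630) ln[(0.605/0.242)(1 − 2.915×0.3630/(0.242×11.93))] = 2.755 × ln(1.583) = 1.266 d.
D_c = (0.242/0.605) × 11.93 × e^(−0.242×1.266) = 0.4000 × 11.93 × 0.7361 = 3.512 mg/L.
Minimum DO = 10.9 − 3.512 = 7.388 mg/L.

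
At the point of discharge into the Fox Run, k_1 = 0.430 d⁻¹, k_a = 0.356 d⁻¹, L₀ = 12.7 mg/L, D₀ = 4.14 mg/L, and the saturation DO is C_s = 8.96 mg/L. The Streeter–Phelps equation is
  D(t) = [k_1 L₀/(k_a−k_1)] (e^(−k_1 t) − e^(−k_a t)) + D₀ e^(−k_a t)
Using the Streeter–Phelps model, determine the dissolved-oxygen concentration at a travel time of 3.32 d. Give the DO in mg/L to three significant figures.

DO ≈ 2.76 mg/L

k_1 L₀/(k_a−k_1) = 0.430×12.7/(0.356−0.430) = 5.461/-0.07400 = -73.80 mg/L.
e^(−k_1 t) = e^(−0.430×3.320) = 0.2399; e^(−k_a t) = e^(−0.356×3.320) = 0.3067.
D = -73.80 × (0.2399 − 0.3067) + 4.14 × 0.3067 = 4.930 + 1.270 = 6.200 mg/L.
DO = C_s − D = 8.96 − 6.200 = 2.760 mg/L.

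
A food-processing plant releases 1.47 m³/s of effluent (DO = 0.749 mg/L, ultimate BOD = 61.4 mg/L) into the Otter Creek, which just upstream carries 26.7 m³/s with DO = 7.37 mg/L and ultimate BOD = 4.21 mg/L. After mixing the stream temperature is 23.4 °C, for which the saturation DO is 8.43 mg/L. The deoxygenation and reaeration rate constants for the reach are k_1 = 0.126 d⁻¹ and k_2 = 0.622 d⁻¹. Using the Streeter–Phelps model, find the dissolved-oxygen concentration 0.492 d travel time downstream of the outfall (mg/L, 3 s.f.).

Mixed DO = (26.7×7.37 + 1.47×0.749)/(26.7+1.47) = 197.9/28.17 = 7.024 mg/L.
Mixed L₀ = (26.7×4.21 + 1.47×61.4)/(28.17) = 202.7/28.17 = 7.194 mg/L.
Initial deficit D₀ = C_s − DO₀ = 8.43 − 7.024 = 1.406 mg/L.
D(0.492) = [0.126×7.194/(0.622−0.126)](e^(−0.126×0.492) − e^(−0.622×0.492)) + 1.406 e^(−0.622×0.492)
= 1.828 × (0.9399 − 0.7364) + 1.406 × 0.7364 = 1.407 mg/L.
DO = 8.43 − 1.407 = 7.023 mg/L.

DO ≈ 7.02 mg/L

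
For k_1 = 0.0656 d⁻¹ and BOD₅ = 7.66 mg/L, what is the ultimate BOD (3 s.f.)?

L₀ ≈ 27.4 mg/L

BOD₅ = L₀(1 − e^(−5k_1)) ⇒ L₀ = BOD₅ / (1 − e^(−5×0.0656))
= 7.66 / (1 − 0.7204) = 7.66 / 0.2796 = 27.39 mg/L.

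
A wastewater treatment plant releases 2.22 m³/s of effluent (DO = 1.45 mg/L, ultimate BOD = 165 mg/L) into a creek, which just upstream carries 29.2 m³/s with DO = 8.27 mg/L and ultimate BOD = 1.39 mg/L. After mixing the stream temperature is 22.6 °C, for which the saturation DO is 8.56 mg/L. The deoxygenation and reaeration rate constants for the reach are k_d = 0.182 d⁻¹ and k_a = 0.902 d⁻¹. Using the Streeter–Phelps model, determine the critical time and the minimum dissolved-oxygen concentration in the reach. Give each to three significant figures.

t_c ≈ 1.85 d; minimum DO ≈ 6.69 mg/L

Mixed DO = (29.2×8.27 + 2.22×1.45)/(29.2+2.22) = 244.7/31.42 = 7.788 mg/L.
Mixed L₀ = (29.2×1.39 + 2.22×165)/(31.42) = 406.9/31.42 = 12.95 mg/L.
Initial deficit D₀ = C_s − DO₀ = 8.56 − 7.788 = 0.7719 mg/L.
t_c = (1/0.7200) ln[(0.902/0.182)(1 − 0.7719×0.7200/(0.182×12.95))] = 1.389 × ln(3.787) = 1.850 d.
D_c = (0.182/0.902) × 12.95 × e^(−0.182×1.850) = 0.2018 × 12.95 × 0.7142 = 1.866 mg/L.
Minimum DO = 8.56 − 1.866 = 6.694 mg/L.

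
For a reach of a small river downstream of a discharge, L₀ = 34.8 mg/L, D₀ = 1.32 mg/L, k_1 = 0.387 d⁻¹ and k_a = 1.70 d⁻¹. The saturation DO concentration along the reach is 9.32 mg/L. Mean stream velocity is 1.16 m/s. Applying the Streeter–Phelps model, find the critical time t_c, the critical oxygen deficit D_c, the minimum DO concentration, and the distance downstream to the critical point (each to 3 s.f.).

t_c ≈ 1.02 d; D_c ≈ 5.33 mg/L; min DO ≈ 3.99 mg/L; x_c ≈ 102 km

With k_a/k_1 = 4.393 and 1 − D₀(k_a−k_1)/(k_1 L₀) = 0.8713,
t_c = ln(4.393 × 0.8713) / (1.70 − 0.387) = ln(3.827) / 1.313 = 1.342/1.313 = 1.022 d.
L(t_c) = L₀ e^(−k_1 t_c) = 34.8 × 0.6733 = 23.43 mg/L, and at the critical point k_a D_c = k_1 L, so D_c = (0.387/1.70) × 23.43 = 5.334 mg/L.
Minimum DO = C_s − D_c = 9.32 − 5.334 = 3.986 mg/L.
x_c = v t_c = 1.16 m/s × 1.022 d × 86400 s/d = 102500 m ≈ 102 km.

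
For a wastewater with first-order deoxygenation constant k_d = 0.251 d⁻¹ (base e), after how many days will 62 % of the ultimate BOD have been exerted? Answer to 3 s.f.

y/L₀ = 1 − e^(−k_d t) = 0.62 ⇒ e^(−k_d t) = 0.380
t = −ln(0.380) / 0.251 = 0.9676 / 0.251 = 3.855 d.

t ≈ 3.85 d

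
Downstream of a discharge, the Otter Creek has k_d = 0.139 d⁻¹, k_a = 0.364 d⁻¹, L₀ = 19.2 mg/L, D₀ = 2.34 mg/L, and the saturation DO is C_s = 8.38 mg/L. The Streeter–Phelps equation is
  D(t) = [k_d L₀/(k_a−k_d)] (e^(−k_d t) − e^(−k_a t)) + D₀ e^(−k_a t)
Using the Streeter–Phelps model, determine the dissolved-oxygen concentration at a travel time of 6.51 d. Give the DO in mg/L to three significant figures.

k_d L₀/(k_a−k_d) = 0.139×19.2/(0.364−0.139) = 2.669/0.2250 = 11.86 mg/L.
e^(−k_d t) = e^(−0.139×6.510) = 0.4046; e^(−k_a t) = e^(−0.364×6.510) = 0.09351.
D = 11.86 × (0.4046 − 0.09351) + 2.34 × 0.09351 = 3.690 + 0.2188 = 3.909 mg/L.
DO = C_s − D = 8.38 − 3.909 = 4.471 mg/L.

DO ≈ 4.47 mg/L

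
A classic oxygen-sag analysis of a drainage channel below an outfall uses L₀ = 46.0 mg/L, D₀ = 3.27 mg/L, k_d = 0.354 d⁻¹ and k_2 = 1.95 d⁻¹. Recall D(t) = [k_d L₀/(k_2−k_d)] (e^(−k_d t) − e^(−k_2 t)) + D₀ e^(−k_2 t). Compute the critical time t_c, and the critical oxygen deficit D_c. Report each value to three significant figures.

t_c ≈ 0.827 d; D_c ≈ 6.23 mg/L

At the critical point dD/dt = 0, so k_d L₀ e^(−k_d t) = k_2 D. Substituting D(t) from the Streeter–Phelps equation and solving for t gives
t_c = ln[(k_2/k_d)(1 − D₀(k_2−k_d)/(k_d L₀))] / (k_2−k_d).
Here k_2−k_d = 1.596 d⁻¹ and 1 − D₀(k_2−k_d)/(k_d L₀) = 1 − 3.27×1.596/(0.354×46.0) = 0.6795, so
t_c = ln(5.508 × 0.6795) / 1.596 = 1.320 / 1.596 = 0.8270 d.
D_c = (k_d/k_2) L₀ e^(−k_d t_c) = (0.354/1.95) × 46.0 × e^(−0.354×0.8270) = 0.1815 × 46.0 × 0.7462 = 6.231 mg/L.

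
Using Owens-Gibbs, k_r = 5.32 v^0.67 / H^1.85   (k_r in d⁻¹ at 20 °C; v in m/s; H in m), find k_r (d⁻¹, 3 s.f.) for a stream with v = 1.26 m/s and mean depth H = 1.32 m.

k_r = 5.32 × 1.26^0.67 / 1.32^1.85 = 5.32 × 1.167 / 1.671 = 3.716 d⁻¹.

k_r ≈ 3.72 d⁻¹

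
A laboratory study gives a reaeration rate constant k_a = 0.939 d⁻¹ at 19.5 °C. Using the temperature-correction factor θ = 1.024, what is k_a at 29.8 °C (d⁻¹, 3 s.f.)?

k_a ≈ 1.20 d⁻¹

k_a(T₂) = k_a(T₁) · θ^(T₂−T₁) = 0.939 × 1.024^(29.8−19.5)
= 0.939 × 1.024^10.3 = 0.939 × 1.277 = 1.199 d⁻¹.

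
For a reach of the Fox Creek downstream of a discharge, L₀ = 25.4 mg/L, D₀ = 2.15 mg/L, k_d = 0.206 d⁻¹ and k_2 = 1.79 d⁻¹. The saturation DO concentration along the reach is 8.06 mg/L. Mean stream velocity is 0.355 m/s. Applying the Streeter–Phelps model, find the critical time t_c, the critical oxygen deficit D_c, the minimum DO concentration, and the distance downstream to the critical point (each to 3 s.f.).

t_c ≈ 0.701 d; D_c ≈ 2.53 mg/L; min DO ≈ 5.53 mg/L; x_c ≈ 21.5 km

At the critical point dD/dt = 0, so k_d L₀ e^(−k_d t) = k_2 D. Substituting D(t) from the Streeter–Phelps equation and solving for t gives
t_c = ln[(k_2/k_d)(1 − D₀(k_2−k_d)/(k_d L₀))] / (k_2−k_d).
Here k_2−k_d = 1.584 d⁻¹ and 1 − D₀(k_2−k_d)/(k_d L₀) = 1 − 2.15×1.584/(0.206×25.4) = 0.3491, so
t_c = ln(8.689 × 0.3491) / 1.584 = 1.110 / 1.584 = 0.7006 d.
L(t_c) = L₀ e^(−k_d t_c) = 25.4 × 0.8656 = 21.99 mg/L, and at the critical point k_2 D_c = k_d L, so D_c = (0.206/1.79) × 21.99 = 2.530 mg/L.
Minimum DO = C_s − D_c = 8.06 − 2.530 = 5.530 mg/L.
x_c = v t_c = 0.355 m/s × 0.7006 d × 86400 s/d = 21490 m ≈ 21.5 km.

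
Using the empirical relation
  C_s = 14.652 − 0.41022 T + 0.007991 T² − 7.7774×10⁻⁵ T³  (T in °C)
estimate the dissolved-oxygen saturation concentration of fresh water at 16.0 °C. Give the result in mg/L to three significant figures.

C_s ≈ 9.82 mg/L

C_s = 14.652 − 0.41022×16.0 + 0.007991×16.0² − 7.7774×10⁻⁵×16.0³ = 9.816 mg/L.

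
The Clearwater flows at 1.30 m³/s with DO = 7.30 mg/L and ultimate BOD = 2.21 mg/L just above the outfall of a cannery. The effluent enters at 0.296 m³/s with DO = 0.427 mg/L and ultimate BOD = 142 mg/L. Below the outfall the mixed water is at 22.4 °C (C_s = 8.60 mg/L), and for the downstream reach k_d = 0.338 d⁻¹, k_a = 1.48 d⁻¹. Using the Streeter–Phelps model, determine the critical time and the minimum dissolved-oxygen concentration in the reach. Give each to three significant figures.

Mixed DO = (1.30×7.30 + 0.296×0.427)/(1.30+0.296) = 9.616/1.596 = 6.025 mg/L.
Mixed L₀ = (1.30×2.21 + 0.296×142)/(1.596) = 44.90/1.596 = 28.14 mg/L.
Initial deficit D₀ = C_s − DO₀ = 8.60 − 6.025 = 2.575 mg/L.
t_c = (1/1.142) ln[(1.48/0.338)(1 − 2.575×1.142/(0.338×28.14))] = 0.8757 × ln(3.025) = 0.9692 d.
D_c = (0.338/1.48) × 28.14 × e^(−0.338×0.9692) = 0.2284 × 28.14 × 0.7206 = 4.631 mg/L.
Minimum DO = 8.60 − 4.631 = 3.969 mg/L.

t_c ≈ 0.969 d; minimum DO ≈ 3.97 mg/L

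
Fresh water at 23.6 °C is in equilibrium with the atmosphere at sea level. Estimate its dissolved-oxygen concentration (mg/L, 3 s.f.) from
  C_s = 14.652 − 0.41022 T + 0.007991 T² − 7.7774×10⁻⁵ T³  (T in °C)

C_s ≈ 8.40 mg/L

C_s = 14.652 − 0.41022×23.6 + 0.007991×23.6² − 7.7774×10⁻⁵×23.6³ = 8.399 mg/L.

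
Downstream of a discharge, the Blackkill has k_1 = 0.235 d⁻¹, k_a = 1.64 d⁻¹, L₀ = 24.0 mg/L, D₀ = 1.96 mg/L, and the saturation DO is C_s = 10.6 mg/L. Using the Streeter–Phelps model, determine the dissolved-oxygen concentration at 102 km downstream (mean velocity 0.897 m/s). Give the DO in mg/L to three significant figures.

Travel time t = x/v = 102 km / (0.897 m/s) = 102000 m / 0.897 m/s = 113700 s = 1.316 d.
k_1 L₀/(k_a−k_1) = 0.235×24.0/(1.64−0.235) = 5.640/1.405 = 4.014 mg/L.
e^(−k_1 t) = e^(−0.235×1.316) = 0.7340; e^(−k_a t) = e^(−1.64×1.316) = 0.1155.
D = 4.014 × (0.7340 − 0.1155) + 1.96 × 0.1155 = 2.483 + 0.2264 = 2.709 mg/L.
DO = C_s − D = 10.6 − 2.709 = 7.891 mg/L.

DO ≈ 7.89 mg/L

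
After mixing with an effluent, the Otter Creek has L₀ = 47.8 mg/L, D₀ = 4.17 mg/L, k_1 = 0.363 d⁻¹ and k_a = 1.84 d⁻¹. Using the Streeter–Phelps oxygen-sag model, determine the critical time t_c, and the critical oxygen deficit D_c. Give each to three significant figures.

At the critical point dD/dt = 0, so k_1 L₀ e^(−k_1 t) = k_a D. Substituting D(t) from the Streeter–Phelps equation and solving for t gives
t_c = ln[(k_a/k_1)(1 − D₀(k_a−k_1)/(k_1 L₀))] / (k_a−k_1).
Here k_a−k_1 = 1.477 d⁻¹ and 1 − D₀(k_a−k_1)/(k_1 L₀) = 1 − 4.17×1.477/(0.363×47.8) = 0.6450, so
t_c = ln(5.069 × 0.6450) / 1.477 = 1.185 / 1.477 = 0.8021 d.
D_c = (k_1/k_a) L₀ e^(−k_1 t_c) = (0.363/1.84) × 47.8 × e^(−0.363×0.8021) = 0.1973 × 47.8 × 0.7474 = 7.048 mg/L.

t_c ≈ 0.802 d; D_c ≈ 7.05 mg/L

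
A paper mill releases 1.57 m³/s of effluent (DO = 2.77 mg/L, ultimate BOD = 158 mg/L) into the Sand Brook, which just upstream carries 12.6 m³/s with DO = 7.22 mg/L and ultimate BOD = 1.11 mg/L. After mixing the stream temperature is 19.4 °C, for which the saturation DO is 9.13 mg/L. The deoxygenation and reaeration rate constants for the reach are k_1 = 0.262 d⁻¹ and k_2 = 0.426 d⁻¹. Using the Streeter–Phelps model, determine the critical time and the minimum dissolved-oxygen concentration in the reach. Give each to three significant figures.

Mixed DO = (12.6×7.22 + 1.57×2.77)/(12.6+1.57) = 95.32/14.17 = 6.727 mg/L.
Mixed L₀ = (12.6×1.11 + 1.57×158)/(14.17) = 262.0/14.17 = 18.49 mg/L.
Initial deficit D₀ = C_s − DO₀ = 9.13 − 6.727 = 2.403 mg/L.
t_c = (1/0.1640) ln[(0.426/0.262)(1 − 2.403×0.1640/(0.262×18.49))] = 6.098 × ln(1.494) = 2.447 d.
D_c = (0.262/0.426) × 18.49 × e^(−0.262×2.447) = 0.6150 × 18.49 × 0.5267 = 5.991 mg/L.
Minimum DO = 9.13 − 5.991 = 3.139 mg/L.

t_c ≈ 2.45 d; minimum DO ≈ 3.14 mg/L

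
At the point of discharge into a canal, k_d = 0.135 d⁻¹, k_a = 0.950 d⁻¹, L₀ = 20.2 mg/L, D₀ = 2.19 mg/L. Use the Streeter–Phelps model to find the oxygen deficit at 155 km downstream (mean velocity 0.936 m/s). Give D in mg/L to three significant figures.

D ≈ 2.40 mg/L

Travel time t = x/v = 155 km / (0.936 m/s) = 155000 m / 0.936 m/s = 165600 s = 1.917 d.
k_d L₀/(k_a−k_d) = 0.135×20.2/(0.950−0.135) = 2.727/0.8150 = 3.346 mg/L.
e^(−k_d t) = e^(−0.135×1.917) = 0.7720; e^(−k_a t) = e^(−0.950×1.917) = 0.1619.
D = 3.346 × (0.7720 − 0.1619) + 2.19 × 0.1619 = 2.041 + 0.3545 = 2.396 mg/L.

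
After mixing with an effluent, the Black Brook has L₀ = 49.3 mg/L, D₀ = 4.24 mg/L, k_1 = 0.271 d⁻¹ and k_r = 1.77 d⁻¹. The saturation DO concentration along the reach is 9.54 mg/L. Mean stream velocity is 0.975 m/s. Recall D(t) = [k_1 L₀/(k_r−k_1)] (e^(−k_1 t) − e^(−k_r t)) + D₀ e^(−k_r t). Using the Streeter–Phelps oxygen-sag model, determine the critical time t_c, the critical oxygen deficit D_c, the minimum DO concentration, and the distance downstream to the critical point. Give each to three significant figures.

t_c ≈ 0.821 d; D_c ≈ 6.04 mg/L; min DO ≈ 3.50 mg/L; x_c ≈ 69.2 km

t_c = [1/(k_r−k_1)] ln[(k_r/k_1)(1 − D₀(k_r−k_1)/(k_1 L₀))]
= [1/(1.77−0.271)] ln[(1.77/0.271)(1 − 4.24×1.499/(0.271×49.3))]
= (1/1.499) ln[6.531 × 0.5243] = 0.6671 × ln(3.424) = 0.6671 × 1.231 = 0.8211 d.
L(t_c) = L₀ e^(−k_1 t_c) = 49.3 × 0.8005 = 39.46 mg/L, and at the critical point k_r D_c = k_1 L, so D_c = (0.271/1.77) × 39.46 = 6.042 mg/L.
Minimum DO = C_s − D_c = 9.54 − 6.042 = 3.498 mg/L.
x_c = v t_c = 0.975 m/s × 0.8211 d × 86400 s/d = 69170 m ≈ 69.2 km.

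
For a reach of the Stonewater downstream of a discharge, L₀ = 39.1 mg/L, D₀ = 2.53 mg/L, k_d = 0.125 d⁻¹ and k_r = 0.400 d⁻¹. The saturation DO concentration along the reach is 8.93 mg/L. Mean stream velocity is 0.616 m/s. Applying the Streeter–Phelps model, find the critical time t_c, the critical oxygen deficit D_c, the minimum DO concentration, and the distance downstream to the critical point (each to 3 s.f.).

With k_r/k_d = 3.200 and 1 − D₀(k_r−k_d)/(k_d L₀) = 0.8576,
t_c = ln(3.200 × 0.8576) / (0.400 − 0.125) = ln(2.744) / 0.2750 = 1.010/0.2750 = 3.671 d.
L(t_c) = L₀ e^(−k_d t_c) = 39.1 × 0.6320 = 24.71 mg/L, and at the critical point k_r D_c = k_d L, so D_c = (0.125/0.400) × 24.71 = 7.722 mg/L.
Minimum DO = C_s − D_c = 8.93 − 7.722 = 1.208 mg/L.
x_c = v t_c = 0.616 m/s × 3.671 d × 86400 s/d = 195400 m ≈ 195 km.

t_c ≈ 3.67 d; D_c ≈ 7.72 mg/L; min DO ≈ 1.21 mg/L; x_c ≈ 195 km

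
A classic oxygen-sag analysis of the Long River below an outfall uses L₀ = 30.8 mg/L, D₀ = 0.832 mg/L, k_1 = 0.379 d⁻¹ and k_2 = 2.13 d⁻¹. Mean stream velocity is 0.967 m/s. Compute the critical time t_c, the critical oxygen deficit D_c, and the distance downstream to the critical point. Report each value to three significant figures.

At the critical point dD/dt = 0, so k_1 L₀ e^(−k_1 t) = k_2 D. Substituting D(t) from the Streeter–Phelps equation and solving for t gives
t_c = ln[(k_2/k_1)(1 − D₀(k_2−k_1)/(k_1 L₀))] / (k_2−k_1).
Here k_2−k_1 = 1.751 d⁻¹ and 1 − D₀(k_2−k_1)/(k_1 L₀) = 1 − 0.832×1.751/(0.379×30.8) = 0.8752, so
t_c = ln(5.620 × 0.8752) / 1.751 = 1.593 / 1.751 = 0.9098 d.
L(t_c) = L₀ e^(−k_1 t_c) = 30.8 × 0.7084 = 21.82 mg/L, and at the critical point k_2 D_c = k_1 L, so D_c = (0.379/2.13) × 21.82 = 3.882 mg/L.
x_c = v t_c = 0.967 m/s × 0.9098 d × 86400 s/d = 76010 m ≈ 76.0 km.

t_c ≈ 0.910 d; D_c ≈ 3.88 mg/L; x_c ≈ 76.0 km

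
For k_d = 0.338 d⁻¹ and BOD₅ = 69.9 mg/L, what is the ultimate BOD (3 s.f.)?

BOD₅ = L₀(1 − e^(−5k_d)) ⇒ L₀ = BOD₅ / (1 − e^(−5×0.338))
= 69.9 / (1 − 0.1845) = 69.9 / 0.8155 = 85.72 mg/L.

L₀ ≈ 85.7 mg/L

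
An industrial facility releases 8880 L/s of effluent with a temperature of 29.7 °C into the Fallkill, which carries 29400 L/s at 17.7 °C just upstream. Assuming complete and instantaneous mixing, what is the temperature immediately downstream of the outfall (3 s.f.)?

20.5 °C

Flow-weighted mixing: C = (Q_r C_r + Q_w C_w)/(Q_r + Q_w)
= (29400×17.7 + 8880×29.7)/(29400 + 8880) = 784100/38280 = 20.48 °C.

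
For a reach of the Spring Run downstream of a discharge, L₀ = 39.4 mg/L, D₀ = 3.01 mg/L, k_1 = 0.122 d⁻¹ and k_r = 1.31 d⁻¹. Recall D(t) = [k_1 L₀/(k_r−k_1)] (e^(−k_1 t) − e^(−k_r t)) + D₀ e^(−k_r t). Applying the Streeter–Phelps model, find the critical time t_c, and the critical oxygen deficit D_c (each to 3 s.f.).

With k_r/k_1 = 10.74 and 1 − D₀(k_r−k_1)/(k_1 L₀) = 0.2561,
t_c = ln(10.74 × 0.2561) / (1.31 − 0.122) = ln(2.750) / 1.188 = 1.011/1.188 = 0.8514 d.
D_c = (k_1/k_r) L₀ e^(−k_1 t_c) = (0.122/1.31) × 39.4 × e^(−0.122×0.8514) = 0.09313 × 39.4 × 0.9013 = 3.307 mg/L.

t_c ≈ 0.851 d; D_c ≈ 3.31 mg/L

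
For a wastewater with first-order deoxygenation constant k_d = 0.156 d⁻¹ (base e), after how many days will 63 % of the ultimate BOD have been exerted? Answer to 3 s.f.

y/L₀ = 1 − e^(−k_d t) = 0.63 ⇒ e^(−k_d t) = 0.370
t = −ln(0.370) / 0.156 = 0.9943 / 0.156 = 6.373 d.

t ≈ 6.37 d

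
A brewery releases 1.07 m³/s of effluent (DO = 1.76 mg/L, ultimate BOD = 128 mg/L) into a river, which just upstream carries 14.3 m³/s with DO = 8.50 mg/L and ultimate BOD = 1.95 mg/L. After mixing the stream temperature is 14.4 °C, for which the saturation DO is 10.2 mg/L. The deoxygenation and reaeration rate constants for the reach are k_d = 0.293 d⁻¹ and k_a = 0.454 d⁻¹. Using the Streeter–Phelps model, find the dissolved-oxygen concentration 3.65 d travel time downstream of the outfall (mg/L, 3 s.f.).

Mixed DO = (14.3×8.50 + 1.07×1.76)/(14.3+1.07) = 123.4/15.37 = 8.031 mg/L.
Mixed L₀ = (14.3×1.95 + 1.07×128)/(15.37) = 164.8/15.37 = 10.73 mg/L.
Initial deficit D₀ = C_s − DO₀ = 10.2 − 8.031 = 2.169 mg/L.
D(3.65) = [0.293×10.73/(0.454−0.293)](e^(−0.293×3.65) − e^(−0.454×3.65)) + 2.169 e^(−0.454×3.65)
= 19.52 × (0.3432 − 0.1907) + 2.169 × 0.1907 = 3.390 mg/L.
DO = 10.2 − 3.390 = 6.810 mg/L.

DO ≈ 6.81 mg/L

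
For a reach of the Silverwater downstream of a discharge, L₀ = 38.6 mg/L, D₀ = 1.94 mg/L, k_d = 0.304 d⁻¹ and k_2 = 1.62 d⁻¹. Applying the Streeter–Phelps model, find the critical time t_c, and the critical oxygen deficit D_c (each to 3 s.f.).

t_c ≈ 1.08 d; D_c ≈ 5.21 mg/L

With k_2/k_d = 5.329 and 1 − D₀(k_2−k_d)/(k_d L₀) = 0.7824,
t_c = ln(5.329 × 0.7824) / (1.62 − 0.304) = ln(4.170) / 1.316 = 1.428/1.316 = 1.085 d.
L(t_c) = L₀ e^(−k_d t_c) = 38.6 × 0.7190 = 27.76 mg/L, and at the critical point k_2 D_c = k_d L, so D_c = (0.304/1.62) × 27.76 = 5.208 mg/L.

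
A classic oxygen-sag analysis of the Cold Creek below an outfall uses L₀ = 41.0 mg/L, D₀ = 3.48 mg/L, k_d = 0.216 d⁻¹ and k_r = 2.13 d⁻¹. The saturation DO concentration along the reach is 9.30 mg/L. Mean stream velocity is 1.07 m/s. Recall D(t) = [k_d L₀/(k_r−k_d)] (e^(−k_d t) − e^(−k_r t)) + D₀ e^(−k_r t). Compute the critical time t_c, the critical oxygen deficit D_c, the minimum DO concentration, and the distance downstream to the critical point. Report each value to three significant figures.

t_c ≈ 0.467 d; D_c ≈ 3.76 mg/L; min DO ≈ 5.54 mg/L; x_c ≈ 43.2 km

With k_r/k_d = 9.861 and 1 − D₀(k_r−k_d)/(k_d L₀) = 0.2479,
t_c = ln(9.861 × 0.2479) / (2.13 − 0.216) = ln(2.444) / 1.914 = 0.8938/1.914 = 0.4670 d.
L(t_c) = L₀ e^(−k_d t_c) = 41.0 × 0.9041 = 37.07 mg/L, and at the critical point k_r D_c = k_d L, so D_c = (0.216/2.13) × 37.07 = 3.759 mg/L.
Minimum DO = C_s − D_c = 9.30 − 3.759 = 5.541 mg/L.
x_c = v t_c = 1.07 m/s × 0.4670 d × 86400 s/d = 43170 m ≈ 43.2 km.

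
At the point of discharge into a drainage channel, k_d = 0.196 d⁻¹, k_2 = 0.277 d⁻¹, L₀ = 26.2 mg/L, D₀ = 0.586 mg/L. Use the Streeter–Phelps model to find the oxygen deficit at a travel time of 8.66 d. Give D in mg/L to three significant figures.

D ≈ 5.91 mg/L

k_d L₀/(k_2−k_d) = 0.196×26.2/(0.277−0.196) = 5.135/0.08100 = 63.40 mg/L.
e^(−k_d t) = e^(−0.196×8.660) = 0.1832; e^(−k_2 t) = e^(−0.277×8.660) = 0.09083.
D = 63.40 × (0.1832 − 0.09083) + 0.586 × 0.09083 = 5.854 + 0.05322 = 5.907 mg/L.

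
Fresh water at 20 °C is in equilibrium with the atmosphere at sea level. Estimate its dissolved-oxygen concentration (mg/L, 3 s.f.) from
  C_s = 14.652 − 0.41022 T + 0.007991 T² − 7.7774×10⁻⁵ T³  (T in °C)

C_s = 14.652 − 0.41022×20 + 0.007991×20² − 7.7774×10⁻⁵×20³ = 9.022 mg/L.

C_s ≈ 9.02 mg/L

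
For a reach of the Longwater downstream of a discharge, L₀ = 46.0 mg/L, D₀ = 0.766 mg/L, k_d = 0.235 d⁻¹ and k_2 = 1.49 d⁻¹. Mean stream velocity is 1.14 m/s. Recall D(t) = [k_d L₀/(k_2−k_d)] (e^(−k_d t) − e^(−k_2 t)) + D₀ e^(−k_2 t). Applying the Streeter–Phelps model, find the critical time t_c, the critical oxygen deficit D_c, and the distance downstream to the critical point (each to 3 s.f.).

t_c ≈ 1.40 d; D_c ≈ 5.22 mg/L; x_c ≈ 138 km

t_c = [1/(k_2−k_d)] ln[(k_2/k_d)(1 − D₀(k_2−k_d)/(k_d L₀))]
= [1/(1.49−0.235)] ln[(1.49/0.235)(1 − 0.766×1.255/(0.235×46.0))]
= (1/1.255) ln[6.340 × 0.9111] = 0.7968 × ln(5.777) = 0.7968 × 1.754 = 1.397 d.
D_c = (k_d/k_2) L₀ e^(−k_d t_c) = (0.235/1.49) × 46.0 × e^(−0.235×1.397) = 0.1577 × 46.0 × 0.7201 = 5.224 mg/L.
x_c = v t_c = 1.14 m/s × 1.397 d × 86400 s/d = 137600 m ≈ 138 km.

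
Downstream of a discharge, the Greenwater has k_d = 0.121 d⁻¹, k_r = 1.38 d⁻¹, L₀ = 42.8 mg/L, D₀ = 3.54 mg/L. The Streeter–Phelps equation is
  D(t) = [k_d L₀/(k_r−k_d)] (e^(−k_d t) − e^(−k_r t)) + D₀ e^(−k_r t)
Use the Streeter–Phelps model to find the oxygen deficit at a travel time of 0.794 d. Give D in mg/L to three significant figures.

k_d L₀/(k_r−k_d) = 0.121×42.8/(1.38−0.121) = 5.179/1.259 = 4.113 mg/L.
e^(−k_d t) = e^(−0.121×0.7940) = 0.9084; e^(−k_r t) = e^(−1.38×0.7940) = 0.3343.
D = 4.113 × (0.9084 − 0.3343) + 3.54 × 0.3343 = 2.362 + 1.183 = 3.545 mg/L.

D ≈ 3.54 mg/L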